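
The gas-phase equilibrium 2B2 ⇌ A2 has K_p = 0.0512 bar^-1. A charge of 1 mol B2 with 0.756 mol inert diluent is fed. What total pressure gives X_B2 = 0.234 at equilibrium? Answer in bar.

Let X = conversion of B2 (basis 1 mol B2); extent of reaction ξ = 0.5X.
Mole table: n_B2 = 1 − X; n_A2 = 0.5X; n_I = 0.756 (inert).
Total moles n_T = 1.76 − 0.5X.
K_p = p_A2 / (p_B2^2) with p_i = (n_i/n_T)·P.
At X = 0.234: the mole-fraction product g(X) = Π y_i^ν_i = 0.3268. Since K_p = g(X)·P^{-1}, P = (g/K_p)^(1/1) = (0.3268/0.0512)^(1/1) = 6.38 bar.

P = 6.38 bar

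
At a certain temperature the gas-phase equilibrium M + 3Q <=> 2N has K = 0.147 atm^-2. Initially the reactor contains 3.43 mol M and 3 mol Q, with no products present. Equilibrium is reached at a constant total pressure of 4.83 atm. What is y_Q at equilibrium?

Let X = conversion of Q (basis 3 mol Q); extent of reaction ξ = X.
Moles: n_M = 3.43 − X; n_Q = 3 − 3X; n_N = 2X.
Total moles n_T = 6.43 − 2X.
Mole fractions y_i = n_i/n_T; K = p_N^2 / (p_M p_Q^3) with p_i = y_i·P.
Substituting and setting equal to 0.147 atm^-2 gives a polynomial in X; the root in (0,1) is X = 0.515.
Then n_Q = 1.46, n_T = 5.4, so y_Q = 0.270.

y_Q = 0.270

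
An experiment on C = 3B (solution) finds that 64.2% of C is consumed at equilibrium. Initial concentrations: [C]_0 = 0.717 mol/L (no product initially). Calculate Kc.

Let X = conversion of C.
Concentrations: [C] = 0.717 − 0.717X; [B] = 2.15X.
At X = 0.642: [C] = 0.257, [B] = 1.38.
Kc = [B]^3 / ([C]) = 10.3 (mol/L)^2.

Kc = 10.3 (mol/L)^2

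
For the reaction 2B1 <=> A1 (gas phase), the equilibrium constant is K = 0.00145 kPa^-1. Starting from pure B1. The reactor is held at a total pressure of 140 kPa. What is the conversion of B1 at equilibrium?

Take 1 mol B1 as basis and let X be its fractional conversion, so ξ = 0.5X.
At extent ξ: n_B1 = 1 − X; n_A1 = 0.5X.
Total moles n_T = 1 − 0.5X.
Mole fractions y_i = n_i/n_T; K = p_A1 / (p_B1^2) with p_i = y_i·P.
Setting this equal to 0.00145 kPa^-1 and taking the physical root (0 < X < 1) gives X = 0.257.

X = 0.257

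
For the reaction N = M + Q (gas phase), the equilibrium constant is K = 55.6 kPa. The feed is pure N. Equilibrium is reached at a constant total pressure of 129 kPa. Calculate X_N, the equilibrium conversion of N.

X = 0.549

Take 1 mol N as basis and let X be its fractional conversion, so ξ = X.
Species balance: n_N = 1 − X; n_M = X; n_Q = X.
Summing: n_T = 1 + X.
y_i = n_i/n_T, p_i = y_i·P. K = p_M p_Q / (p_N).
Substituting and setting equal to 55.6 kPa gives a polynomial in X; the root in (0,1) is X = 0.549.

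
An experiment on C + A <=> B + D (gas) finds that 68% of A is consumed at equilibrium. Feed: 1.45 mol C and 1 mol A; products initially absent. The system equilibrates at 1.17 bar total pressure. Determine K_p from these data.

Basis: 1 mol A initially; let X = conversion of A. Extent ξ = X.
Species balance: n_C = 1.45 − X; n_A = 1 − X; n_B = X; n_D = X.
n_T stays at 2.45 (no change in mole number).
At X = 0.68: n_C = 0.77, n_A = 0.32, n_B = 0.68, n_D = 0.68, n_T = 2.45.
p_i = (n_i/n_T)·P. K_p = p_B p_D / (p_C p_A) = 1.88.

K_p = 1.88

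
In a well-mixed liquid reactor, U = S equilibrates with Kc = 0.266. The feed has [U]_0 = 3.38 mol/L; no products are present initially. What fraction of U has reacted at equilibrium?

Let X = conversion of U; extent ξ = 3.38·X mol/L.
Concentrations: [U] = 3.38 − 3.38X; [S] = 3.38X.
Kc = [S] / ([U]).
Equating to 0.266: the physical root is X = 0.210.

X = 0.210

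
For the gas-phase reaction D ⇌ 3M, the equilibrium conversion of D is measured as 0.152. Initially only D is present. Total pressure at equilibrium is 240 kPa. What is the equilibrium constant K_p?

K_p = 3.79e+03 kPa^2

Take 1 mol D as basis and let X be its fractional conversion, so ξ = X.
Mole table: n_D = 1 − X; n_M = 3X.
Summing: n_T = 1 + 2X.
At X = 0.152: n_D = 0.848, n_M = 0.456, n_T = 1.3.
p_i = (n_i/n_T)·P. K_p = p_M^3 / (p_D) = 3.79e+03 kPa^2.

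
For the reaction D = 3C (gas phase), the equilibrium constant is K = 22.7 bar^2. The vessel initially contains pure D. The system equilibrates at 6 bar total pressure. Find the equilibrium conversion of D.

Let X = conversion of D (basis 1 mol D); extent of reaction ξ = X.
At extent ξ: n_D = 1 − X; n_C = 3X.
Summing: n_T = 1 + 2X.
y_i = n_i/n_T, p_i = y_i·P. K = p_C^3 / (p_D).
Substituting and setting equal to 22.7 bar^2 gives a polynomial in X; the root in (0,1) is X = 0.353.

X = 0.353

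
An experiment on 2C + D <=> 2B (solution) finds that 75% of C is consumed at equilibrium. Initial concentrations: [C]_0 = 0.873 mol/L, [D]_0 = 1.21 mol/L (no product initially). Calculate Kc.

Let X = conversion of C.
Concentrations: [C] = 0.873 − 0.873X; [D] = 1.21 − 0.436X; [B] = 0.873X.
At X = 0.75: [C] = 0.218, [D] = 0.883, [B] = 0.655.
Kc = [B]^2 / ([C]^2 [D]) = 10.2 L/mol.

Kc = 10.2 L/mol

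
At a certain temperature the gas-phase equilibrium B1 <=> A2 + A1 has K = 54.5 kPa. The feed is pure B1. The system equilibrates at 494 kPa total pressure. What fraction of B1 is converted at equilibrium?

X = 0.315

Basis: 1 mol B1 initially; let X = conversion of B1. Extent ξ = X.
At extent ξ: n_B1 = 1 − X; n_A2 = X; n_A1 = X.
Total moles n_T = 1 + X.
y_i = n_i/n_T, p_i = y_i·P. K = p_A2 p_A1 / (p_B1).
This yields a degree-2 equation in X; solving on (0,1), X = 0.315.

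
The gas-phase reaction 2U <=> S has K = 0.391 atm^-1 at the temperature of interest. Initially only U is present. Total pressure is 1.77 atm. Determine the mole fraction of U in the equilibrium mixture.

y_U = 0.680

Basis: 1 mol U initially; let X = conversion of U. Extent ξ = 0.5X.
Moles: n_U = 1 − X; n_S = 0.5X.
n_T = Σnᵢ = 1 − 0.5X.
Mole fractions y_i = n_i/n_T; K = p_S / (p_U^2) with p_i = y_i·P.
Equating to 0.391 atm^-1 and solving on 0 < X < 1: X = 0.485.
Then n_U = 0.515, n_T = 0.758, so y_U = 0.680.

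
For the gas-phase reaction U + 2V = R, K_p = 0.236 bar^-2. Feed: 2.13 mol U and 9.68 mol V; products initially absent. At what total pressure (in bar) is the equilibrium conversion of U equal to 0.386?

Take 2.13 mol U as basis and let X be its fractional conversion, so ξ = 2.13X.
Moles: n_U = 2.13 − 2.13X; n_V = 9.68 − 4.26X; n_R = 2.13X.
n_T = Σnᵢ = 11.8 − 4.26X.
K_p = p_R / (p_U p_V^2) with p_i = (n_i/n_T)·P.
At X = 0.386: the mole-fraction product g(X) = Π y_i^ν_i = 1.006. Since K_p = g(X)·P^{-2}, P = (g/K_p)^(1/2) = (1.006/0.236)^(1/2) = 2.06 bar.

P = 2.06 bar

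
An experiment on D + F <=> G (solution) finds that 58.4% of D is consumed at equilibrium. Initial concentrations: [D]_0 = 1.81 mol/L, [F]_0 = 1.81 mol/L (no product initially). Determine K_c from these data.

K_c = 1.86 L/mol

Let X = conversion of D.
Concentrations: [D] = 1.81 − 1.81X; [F] = 1.81 − 1.81X; [G] = 1.81X.
At X = 0.584: [D] = 0.753, [F] = 0.753, [G] = 1.06.
K_c = [G] / ([D] [F]) = 1.86 L/mol.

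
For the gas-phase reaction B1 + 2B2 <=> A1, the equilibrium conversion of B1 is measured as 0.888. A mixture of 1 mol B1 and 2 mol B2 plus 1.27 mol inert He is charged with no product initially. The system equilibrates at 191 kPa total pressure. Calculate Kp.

Basis: 1 mol B1 initially; let X = conversion of B1. Extent ξ = X.
Moles: n_B1 = 1 − X; n_B2 = 2 − 2X; n_A1 = X; n_I = 1.27 (inert).
n_T = Σnᵢ = 4.27 − 2X.
At X = 0.888: n_B1 = 0.112, n_B2 = 0.224, n_A1 = 0.888, n_T = 2.49.
p_i = (n_i/n_T)·P. Kp = p_A1 / (p_B1 p_B2^2) = 0.0269 kPa^-2.

Kp = 0.0269 kPa^-2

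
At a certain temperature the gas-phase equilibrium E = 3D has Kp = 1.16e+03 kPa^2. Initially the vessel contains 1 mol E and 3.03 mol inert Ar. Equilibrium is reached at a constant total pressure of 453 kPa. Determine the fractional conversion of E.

Take 1 mol E as basis and let X be its fractional conversion, so ξ = X.
Species balance: n_E = 1 − X; n_D = 3X; n_I = 3.03 (inert).
Total moles n_T = 4.03 + 2X.
y_i = n_i/n_T, p_i = y_i·P. Kp = p_D^3 / (p_E).
This yields a degree-3 equation in X; solving on (0,1), X = 0.149.

X = 0.149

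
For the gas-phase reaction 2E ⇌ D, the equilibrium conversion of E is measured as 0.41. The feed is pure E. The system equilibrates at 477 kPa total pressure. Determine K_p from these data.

Let X = conversion of E (basis 1 mol E); extent of reaction ξ = 0.5X.
At extent ξ: n_E = 1 − X; n_D = 0.5X.
Total moles n_T = 1 − 0.5X.
At X = 0.41: n_E = 0.59, n_D = 0.205, n_T = 0.795.
p_i = (n_i/n_T)·P. K_p = p_D / (p_E^2) = 0.000982 kPa^-1.

K_p = 0.000982 kPa^-1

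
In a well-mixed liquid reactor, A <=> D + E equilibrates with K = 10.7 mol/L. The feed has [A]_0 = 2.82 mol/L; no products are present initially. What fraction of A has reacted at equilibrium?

Let X = conversion of A; extent ξ = 2.82·X mol/L.
Concentrations: [A] = 2.82 − 2.82X; [D] = 2.82X; [E] = 2.82X.
K = [D] [E] / ([A]).
Solving K = 10.7 for X ∈ (0,1): X = 0.822.

X = 0.822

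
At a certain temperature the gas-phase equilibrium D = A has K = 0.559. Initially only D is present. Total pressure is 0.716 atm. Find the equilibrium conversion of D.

Basis: 1 mol D initially; let X = conversion of D. Extent ξ = X.
Species balance: n_D = 1 − X; n_A = X.
Since Δν = 0, n_T = 1 throughout.
Mole fractions y_i = n_i/n_T; K = p_A / (p_D) with p_i = y_i·P.
Equating to 0.559 and solving on 0 < X < 1: X = 0.359.

X = 0.359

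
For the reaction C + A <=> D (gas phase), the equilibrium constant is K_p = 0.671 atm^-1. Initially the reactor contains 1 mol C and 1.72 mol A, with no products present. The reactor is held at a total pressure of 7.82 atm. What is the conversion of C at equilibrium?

Let X = conversion of C (basis 1 mol C); extent of reaction ξ = X.
Moles: n_C = 1 − X; n_A = 1.72 − X; n_D = X.
Summing: n_T = 2.72 − X.
y_i = n_i/n_T, p_i = y_i·P. K_p = p_D / (p_C p_A).
Substituting and setting equal to 0.671 atm^-1 gives a polynomial in X; the root in (0,1) is X = 0.724.

X = 0.724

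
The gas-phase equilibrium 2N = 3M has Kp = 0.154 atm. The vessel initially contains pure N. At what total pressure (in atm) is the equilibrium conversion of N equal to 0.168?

Take 1 mol N as basis and let X be its fractional conversion, so ξ = 0.5X.
Mole table: n_N = 1 − X; n_M = 1.5X.
Summing: n_T = 1 + 0.5X.
Kp = p_M^3 / (p_N^2) with p_i = (n_i/n_T)·P.
At X = 0.168: the mole-fraction product g(X) = Π y_i^ν_i = 0.02133. Since Kp = g(X)·P^{1}, P = (Kp/g)^(1/1) = (0.154/0.02133)^(1/1) = 7.22 atm.

P = 7.22 atm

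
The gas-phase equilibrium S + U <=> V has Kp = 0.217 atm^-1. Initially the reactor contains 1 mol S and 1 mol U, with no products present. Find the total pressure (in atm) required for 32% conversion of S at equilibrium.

Take 1 mol S as basis and let X be its fractional conversion, so ξ = X.
At extent ξ: n_S = 1 − X; n_U = 1 − X; n_V = X.
Total moles n_T = 2 − X.
Kp = p_V / (p_S p_U) with p_i = (n_i/n_T)·P.
At X = 0.32: the mole-fraction product g(X) = Π y_i^ν_i = 1.163. Since Kp = g(X)·P^{-1}, P = (g/Kp)^(1/1) = (1.163/0.217)^(1/1) = 5.36 atm.

P = 5.36 atm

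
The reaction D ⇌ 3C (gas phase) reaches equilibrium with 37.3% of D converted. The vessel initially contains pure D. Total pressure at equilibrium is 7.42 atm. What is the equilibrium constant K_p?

K_p = 40.4 atm^2

Take 1 mol D as basis and let X be its fractional conversion, so ξ = X.
At extent ξ: n_D = 1 − X; n_C = 3X.
Total moles n_T = 1 + 2X.
At X = 0.373: n_D = 0.627, n_C = 1.12, n_T = 1.75.
p_i = (n_i/n_T)·P. K_p = p_C^3 / (p_D) = 40.4 atm^2.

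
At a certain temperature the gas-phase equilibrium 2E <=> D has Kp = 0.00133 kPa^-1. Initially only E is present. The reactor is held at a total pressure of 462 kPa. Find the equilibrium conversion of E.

Basis: 1 mol E initially; let X = conversion of E. Extent ξ = 0.5X.
Species balance: n_E = 1 − X; n_D = 0.5X.
Total moles n_T = 1 − 0.5X.
y_i = n_i/n_T, p_i = y_i·P. Kp = p_D / (p_E^2).
Setting this equal to 0.00133 kPa^-1 and taking the physical root (0 < X < 1) gives X = 0.462.

X = 0.462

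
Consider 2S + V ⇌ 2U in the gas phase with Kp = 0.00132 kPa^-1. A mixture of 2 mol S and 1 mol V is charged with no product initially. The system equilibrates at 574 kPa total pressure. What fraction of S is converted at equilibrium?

Basis: 2 mol S initially; let X = conversion of S. Extent ξ = X.
Mole table: n_S = 2 − 2X; n_V = 1 − X; n_U = 2X.
Total moles n_T = 3 − X.
With p_i = (n_i/n_T)P, Kp = p_U^2 / (p_S^2 p_V).
This yields a degree-3 equation in X; solving on (0,1), X = 0.306.

X = 0.306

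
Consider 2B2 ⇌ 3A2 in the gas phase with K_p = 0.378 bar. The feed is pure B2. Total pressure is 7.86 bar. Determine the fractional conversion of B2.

X = 0.214

Basis: 1 mol B2 initially; let X = conversion of B2. Extent ξ = 0.5X.
Mole table: n_B2 = 1 − X; n_A2 = 1.5X.
Summing: n_T = 1 + 0.5X.
With p_i = (n_i/n_T)P, K_p = p_A2^3 / (p_B2^2).
Equating to 0.378 bar and solving on 0 < X < 1: X = 0.214.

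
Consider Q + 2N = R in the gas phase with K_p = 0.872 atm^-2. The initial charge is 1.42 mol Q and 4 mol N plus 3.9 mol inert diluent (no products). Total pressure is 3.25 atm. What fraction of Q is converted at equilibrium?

X = 0.497

Take 1.42 mol Q as basis and let X be its fractional conversion, so ξ = 1.42X.
At extent ξ: n_Q = 1.42 − 1.42X; n_N = 4 − 2.84X; n_R = 1.42X; n_I = 3.9 (inert).
Summing: n_T = 9.32 − 2.84X.
y_i = n_i/n_T, p_i = y_i·P. K_p = p_R / (p_Q p_N^2).
Substituting and setting equal to 0.872 atm^-2 gives a polynomial in X; the root in (0,1) is X = 0.497.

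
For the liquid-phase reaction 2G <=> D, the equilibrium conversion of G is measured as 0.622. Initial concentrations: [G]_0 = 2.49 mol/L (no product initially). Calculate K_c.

K_c = 0.874 L/mol

Let X = conversion of G.
Concentrations: [G] = 2.49 − 2.49X; [D] = 1.25X.
At X = 0.622: [G] = 0.941, [D] = 0.774.
K_c = [D] / ([G]^2) = 0.874 L/mol.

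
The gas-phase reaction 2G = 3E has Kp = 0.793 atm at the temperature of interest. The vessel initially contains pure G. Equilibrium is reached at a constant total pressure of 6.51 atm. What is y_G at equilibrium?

y_G = 0.634

Take 1 mol G as basis and let X be its fractional conversion, so ξ = 0.5X.
Mole table: n_G = 1 − X; n_E = 1.5X.
Summing: n_T = 1 + 0.5X.
y_i = n_i/n_T, p_i = y_i·P. Kp = p_E^3 / (p_G^2).
Equating to 0.793 atm and solving on 0 < X < 1: X = 0.278.
Then n_G = 0.722, n_T = 1.14, so y_G = 0.634.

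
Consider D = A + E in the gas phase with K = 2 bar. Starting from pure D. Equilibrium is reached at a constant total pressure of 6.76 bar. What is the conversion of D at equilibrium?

X = 0.478

Basis: 1 mol D initially; let X = conversion of D. Extent ξ = X.
Moles: n_D = 1 − X; n_A = X; n_E = X.
Total moles n_T = 1 + X.
Mole fractions y_i = n_i/n_T; K = p_A p_E / (p_D) with p_i = y_i·P.
This yields a degree-2 equation in X; solving on (0,1), X = 0.478.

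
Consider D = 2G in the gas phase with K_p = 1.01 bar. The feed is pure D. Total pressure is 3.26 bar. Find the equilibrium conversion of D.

Take 1 mol D as basis and let X be its fractional conversion, so ξ = X.
Species balance: n_D = 1 − X; n_G = 2X.
n_T = Σnᵢ = 1 + X.
With p_i = (n_i/n_T)P, K_p = p_G^2 / (p_D).
This yields a degree-2 equation in X; solving on (0,1), X = 0.268.

X = 0.268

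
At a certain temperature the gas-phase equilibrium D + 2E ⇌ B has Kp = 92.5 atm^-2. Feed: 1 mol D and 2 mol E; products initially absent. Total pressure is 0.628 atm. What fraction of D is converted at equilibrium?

X = 0.777

Take 1 mol D as basis and let X be its fractional conversion, so ξ = X.
Moles: n_D = 1 − X; n_E = 2 − 2X; n_B = X.
Summing: n_T = 3 − 2X.
Mole fractions y_i = n_i/n_T; Kp = p_B / (p_D p_E^2) with p_i = y_i·P.
Setting this equal to 92.5 atm^-2 and taking the physical root (0 < X < 1) gives X = 0.777.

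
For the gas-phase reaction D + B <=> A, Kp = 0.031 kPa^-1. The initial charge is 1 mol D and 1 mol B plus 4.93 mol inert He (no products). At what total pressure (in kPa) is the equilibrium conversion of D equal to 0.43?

P = 278 kPa

Take 1 mol D as basis and let X be its fractional conversion, so ξ = X.
At extent ξ: n_D = 1 − X; n_B = 1 − X; n_A = X; n_I = 4.93 (inert).
n_T = Σnᵢ = 6.93 − X.
Kp = p_A / (p_D p_B) with p_i = (n_i/n_T)·P.
At X = 0.43: the mole-fraction product g(X) = Π y_i^ν_i = 8.603. Since Kp = g(X)·P^{-1}, P = (g/Kp)^(1/1) = (8.603/0.031)^(1/1) = 278 kPa.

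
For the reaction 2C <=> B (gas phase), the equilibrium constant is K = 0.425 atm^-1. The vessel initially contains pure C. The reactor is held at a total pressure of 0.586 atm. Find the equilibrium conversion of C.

X = 0.292

Let X = conversion of C (basis 1 mol C); extent of reaction ξ = 0.5X.
Moles: n_C = 1 − X; n_B = 0.5X.
Summing: n_T = 1 − 0.5X.
y_i = n_i/n_T, p_i = y_i·P. K = p_B / (p_C^2).
Substituting and setting equal to 0.425 atm^-1 gives a polynomial in X; the root in (0,1) is X = 0.292.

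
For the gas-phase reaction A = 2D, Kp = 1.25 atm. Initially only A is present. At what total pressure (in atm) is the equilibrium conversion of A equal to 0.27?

Let X = conversion of A (basis 1 mol A); extent of reaction ξ = X.
Mole table: n_A = 1 − X; n_D = 2X.
Summing: n_T = 1 + X.
Kp = p_D^2 / (p_A) with p_i = (n_i/n_T)·P.
At X = 0.27: the mole-fraction product g(X) = Π y_i^ν_i = 0.3145. Since Kp = g(X)·P^{1}, P = (Kp/g)^(1/1) = (1.25/0.3145)^(1/1) = 3.97 atm.

P = 3.97 atm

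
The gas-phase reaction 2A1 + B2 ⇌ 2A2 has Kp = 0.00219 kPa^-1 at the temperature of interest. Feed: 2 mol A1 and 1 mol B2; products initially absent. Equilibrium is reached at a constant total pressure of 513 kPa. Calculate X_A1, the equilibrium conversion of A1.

X = 0.345

Let X = conversion of A1 (basis 2 mol A1); extent of reaction ξ = X.
At extent ξ: n_A1 = 2 − 2X; n_B2 = 1 − X; n_A2 = 2X.
n_T = Σnᵢ = 3 − X.
Mole fractions y_i = n_i/n_T; Kp = p_A2^2 / (p_A1^2 p_B2) with p_i = y_i·P.
Equating to 0.00219 kPa^-1 and solving on 0 < X < 1: X = 0.345.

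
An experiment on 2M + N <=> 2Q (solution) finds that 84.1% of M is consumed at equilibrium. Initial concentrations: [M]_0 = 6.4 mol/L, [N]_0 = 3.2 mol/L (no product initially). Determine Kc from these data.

Kc = 55 L/mol

Let X = conversion of M.
Concentrations: [M] = 6.4 − 6.4X; [N] = 3.2 − 3.2X; [Q] = 6.4X.
At X = 0.841: [M] = 1.02, [N] = 0.509, [Q] = 5.38.
Kc = [Q]^2 / ([M]^2 [N]) = 55 L/mol.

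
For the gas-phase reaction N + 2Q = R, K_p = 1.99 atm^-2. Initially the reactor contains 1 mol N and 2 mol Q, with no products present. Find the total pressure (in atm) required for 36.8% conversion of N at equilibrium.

P = 0.969 atm

Take 1 mol N as basis and let X be its fractional conversion, so ξ = X.
At extent ξ: n_N = 1 − X; n_Q = 2 − 2X; n_R = X.
n_T = Σnᵢ = 3 − 2X.
K_p = p_R / (p_N p_Q^2) with p_i = (n_i/n_T)·P.
At X = 0.368: the mole-fraction product g(X) = Π y_i^ν_i = 1.868. Since K_p = g(X)·P^{-2}, P = (g/K_p)^(1/2) = (1.868/1.99)^(1/2) = 0.969 atm.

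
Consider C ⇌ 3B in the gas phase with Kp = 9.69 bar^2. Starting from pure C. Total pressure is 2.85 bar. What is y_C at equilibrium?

y_C = 0.294

Let X = conversion of C (basis 1 mol C); extent of reaction ξ = X.
At extent ξ: n_C = 1 − X; n_B = 3X.
Summing: n_T = 1 + 2X.
Mole fractions y_i = n_i/n_T; Kp = p_B^3 / (p_C) with p_i = y_i·P.
Equating to 9.69 bar^2 and solving on 0 < X < 1: X = 0.444.
Then n_C = 0.556, n_T = 1.89, so y_C = 0.294.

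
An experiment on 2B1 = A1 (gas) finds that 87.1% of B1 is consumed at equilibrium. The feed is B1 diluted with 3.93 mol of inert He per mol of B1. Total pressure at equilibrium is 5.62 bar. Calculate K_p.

K_p = 20.9 bar^-1

Take 1 mol B1 as basis and let X be its fractional conversion, so ξ = 0.5X.
At extent ξ: n_B1 = 1 − X; n_A1 = 0.5X; n_I = 3.93 (inert).
n_T = Σnᵢ = 4.93 − 0.5X.
At X = 0.871: n_B1 = 0.129, n_A1 = 0.435, n_T = 4.49.
p_i = (n_i/n_T)·P. K_p = p_A1 / (p_B1^2) = 20.9 bar^-1.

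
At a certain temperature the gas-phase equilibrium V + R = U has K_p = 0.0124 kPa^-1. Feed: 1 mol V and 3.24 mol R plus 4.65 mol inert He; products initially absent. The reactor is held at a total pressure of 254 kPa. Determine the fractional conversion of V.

X = 0.507

Take 1 mol V as basis and let X be its fractional conversion, so ξ = X.
At extent ξ: n_V = 1 − X; n_R = 3.24 − X; n_U = X; n_I = 4.65 (inert).
n_T = Σnᵢ = 8.89 − X.
y_i = n_i/n_T, p_i = y_i·P. K_p = p_U / (p_V p_R).
Substituting and setting equal to 0.0124 kPa^-1 gives a polynomial in X; the root in (0,1) is X = 0.507.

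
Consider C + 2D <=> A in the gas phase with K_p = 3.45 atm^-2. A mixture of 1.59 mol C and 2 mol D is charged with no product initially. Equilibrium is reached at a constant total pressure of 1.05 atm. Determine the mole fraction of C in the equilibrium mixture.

y_C = 0.418

Basis: 2 mol D initially; let X = conversion of D. Extent ξ = X.
Moles: n_C = 1.59 − X; n_D = 2 − 2X; n_A = X.
Total moles n_T = 3.59 − 2X.
y_i = n_i/n_T, p_i = y_i·P. K_p = p_A / (p_C p_D^2).
Equating to 3.45 atm^-2 and solving on 0 < X < 1: X = 0.539.
Then n_C = 1.05, n_T = 2.51, so y_C = 0.418.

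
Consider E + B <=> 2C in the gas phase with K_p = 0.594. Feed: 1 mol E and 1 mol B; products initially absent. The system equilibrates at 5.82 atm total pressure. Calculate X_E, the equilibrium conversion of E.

X = 0.278

Take 1 mol E as basis and let X be its fractional conversion, so ξ = X.
Moles: n_E = 1 − X; n_B = 1 − X; n_C = 2X.
Since Δν = 0, n_T = 2 throughout.
Mole fractions y_i = n_i/n_T; K_p = p_C^2 / (p_E p_B) with p_i = y_i·P.
Substituting and setting equal to 0.594 gives a polynomial in X; the root in (0,1) is X = 0.278.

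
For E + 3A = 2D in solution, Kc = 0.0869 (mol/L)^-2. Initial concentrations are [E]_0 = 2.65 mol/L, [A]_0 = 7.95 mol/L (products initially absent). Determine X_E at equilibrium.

Let X = conversion of E; extent ξ = 2.65·X mol/L.
Concentrations: [E] = 2.65 − 2.65X; [A] = 7.95 − 7.95X; [D] = 5.3X.
Kc = [D]^2 / ([E] [A]^3).
Solving Kc = 0.0869 for X ∈ (0,1): X = 0.502.

X = 0.502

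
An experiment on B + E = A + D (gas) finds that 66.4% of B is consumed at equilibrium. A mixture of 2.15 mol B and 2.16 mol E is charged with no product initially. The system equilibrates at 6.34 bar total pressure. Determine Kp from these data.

Kp = 3.85

Take 2.15 mol B as basis and let X be its fractional conversion, so ξ = 2.15X.
At extent ξ: n_B = 2.15 − 2.15X; n_E = 2.16 − 2.15X; n_A = 2.15X; n_D = 2.15X.
Total moles n_T = 4.31 (Δν = 0, constant).
At X = 0.664: n_B = 0.722, n_E = 0.732, n_A = 1.43, n_D = 1.43, n_T = 4.31.
p_i = (n_i/n_T)·P. Kp = p_A p_D / (p_B p_E) = 3.85.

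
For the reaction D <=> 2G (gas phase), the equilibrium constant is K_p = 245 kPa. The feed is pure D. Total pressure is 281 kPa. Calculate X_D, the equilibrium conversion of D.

Let X = conversion of D (basis 1 mol D); extent of reaction ξ = X.
At extent ξ: n_D = 1 − X; n_G = 2X.
n_T = Σnᵢ = 1 + X.
Mole fractions y_i = n_i/n_T; K_p = p_G^2 / (p_D) with p_i = y_i·P.
This yields a degree-2 equation in X; solving on (0,1), X = 0.423.

X = 0.423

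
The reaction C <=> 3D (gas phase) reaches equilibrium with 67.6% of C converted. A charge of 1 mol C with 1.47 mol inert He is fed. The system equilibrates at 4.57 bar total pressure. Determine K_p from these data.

K_p = 36.8 bar^2

Let X = conversion of C (basis 1 mol C); extent of reaction ξ = X.
Mole table: n_C = 1 − X; n_D = 3X; n_I = 1.47 (inert).
Summing: n_T = 2.47 + 2X.
At X = 0.676: n_C = 0.324, n_D = 2.03, n_T = 3.82.
p_i = (n_i/n_T)·P. K_p = p_D^3 / (p_C) = 36.8 bar^2.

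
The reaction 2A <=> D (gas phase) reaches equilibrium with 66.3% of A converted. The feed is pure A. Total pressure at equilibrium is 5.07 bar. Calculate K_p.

K_p = 0.385 bar^-1

Basis: 1 mol A initially; let X = conversion of A. Extent ξ = 0.5X.
Species balance: n_A = 1 − X; n_D = 0.5X.
Summing: n_T = 1 − 0.5X.
At X = 0.663: n_A = 0.337, n_D = 0.332, n_T = 0.668.
p_i = (n_i/n_T)·P. K_p = p_D / (p_A^2) = 0.385 bar^-1.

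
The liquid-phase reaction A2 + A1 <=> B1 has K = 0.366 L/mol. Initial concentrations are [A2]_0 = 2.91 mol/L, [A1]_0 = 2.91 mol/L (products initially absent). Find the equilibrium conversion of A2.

Let X = conversion of A2; extent ξ = 2.91·X mol/L.
Concentrations: [A2] = 2.91 − 2.91X; [A1] = 2.91 − 2.91X; [B1] = 2.91X.
K = [B1] / ([A2] [A1]).
Solving K = 0.366 for X ∈ (0,1): X = 0.393.

X = 0.393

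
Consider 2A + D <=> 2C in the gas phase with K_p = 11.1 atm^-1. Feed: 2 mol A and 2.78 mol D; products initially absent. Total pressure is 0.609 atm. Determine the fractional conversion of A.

Let X = conversion of A (basis 2 mol A); extent of reaction ξ = X.
At extent ξ: n_A = 2 − 2X; n_D = 2.78 − X; n_C = 2X.
Summing: n_T = 4.78 − X.
With p_i = (n_i/n_T)P, K_p = p_C^2 / (p_A^2 p_D).
This yields a degree-3 equation in X; solving on (0,1), X = 0.651.

X = 0.651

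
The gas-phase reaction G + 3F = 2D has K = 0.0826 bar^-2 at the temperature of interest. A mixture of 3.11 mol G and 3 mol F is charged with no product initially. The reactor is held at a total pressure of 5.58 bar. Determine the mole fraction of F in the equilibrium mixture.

y_F = 0.301

Let X = conversion of F (basis 3 mol F); extent of reaction ξ = X.
Mole table: n_G = 3.11 − X; n_F = 3 − 3X; n_D = 2X.
Summing: n_T = 6.11 − 2X.
y_i = n_i/n_T, p_i = y_i·P. K = p_D^2 / (p_G p_F^3).
This yields a degree-4 equation in X; solving on (0,1), X = 0.485.
Then n_F = 1.54, n_T = 5.14, so y_F = 0.301.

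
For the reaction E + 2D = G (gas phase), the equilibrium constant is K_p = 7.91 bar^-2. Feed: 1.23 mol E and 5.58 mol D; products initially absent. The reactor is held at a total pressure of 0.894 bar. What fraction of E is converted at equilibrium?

Basis: 1.23 mol E initially; let X = conversion of E. Extent ξ = 1.23X.
Species balance: n_E = 1.23 − 1.23X; n_D = 5.58 − 2.46X; n_G = 1.23X.
Total moles n_T = 6.81 − 2.46X.
With p_i = (n_i/n_T)P, K_p = p_G / (p_E p_D^2).
Substituting and setting equal to 7.91 bar^-2 gives a polynomial in X; the root in (0,1) is X = 0.780.

X = 0.780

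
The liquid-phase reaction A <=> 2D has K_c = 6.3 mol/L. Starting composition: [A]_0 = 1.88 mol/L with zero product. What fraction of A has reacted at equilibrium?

Let X = conversion of A; extent ξ = 1.88·X mol/L.
Concentrations: [A] = 1.88 − 1.88X; [D] = 3.76X.
K_c = [D]^2 / ([A]).
This equals 6.3 at X = 0.588 (the root in 0 < X < 1).

X = 0.588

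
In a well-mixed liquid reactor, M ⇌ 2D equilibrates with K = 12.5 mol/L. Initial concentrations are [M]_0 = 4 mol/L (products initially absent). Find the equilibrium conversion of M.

X = 0.576

Let X = conversion of M; extent ξ = 4·X mol/L.
Concentrations: [M] = 4 − 4X; [D] = 8X.
K = [D]^2 / ([M]).
Equating to 12.5 mol/L: the physical root is X = 0.576.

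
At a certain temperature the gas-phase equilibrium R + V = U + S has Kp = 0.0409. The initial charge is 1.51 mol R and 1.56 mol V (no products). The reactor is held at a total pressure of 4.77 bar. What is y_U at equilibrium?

y_U = 0.084

Basis: 1.51 mol R initially; let X = conversion of R. Extent ξ = 1.51X.
Mole table: n_R = 1.51 − 1.51X; n_V = 1.56 − 1.51X; n_U = 1.51X; n_S = 1.51X.
Since Δν = 0, n_T = 3.07 throughout.
y_i = n_i/n_T, p_i = y_i·P. Kp = p_U p_S / (p_R p_V).
Equating to 0.0409 and solving on 0 < X < 1: X = 0.171.
Then n_U = 0.258, n_T = 3.07, so y_U = 0.084.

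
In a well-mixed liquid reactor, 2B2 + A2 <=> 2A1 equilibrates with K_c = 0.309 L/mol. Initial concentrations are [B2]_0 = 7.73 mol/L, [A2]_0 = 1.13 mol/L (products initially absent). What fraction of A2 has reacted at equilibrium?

Let X = conversion of A2; extent ξ = 1.13·X mol/L.
Concentrations: [B2] = 7.73 − 2.26X; [A2] = 1.13 − 1.13X; [A1] = 2.26X.
K_c = [A1]^2 / ([B2]^2 [A2]).
This equals 0.309 at X = 0.763 (the root in 0 < X < 1).

X = 0.763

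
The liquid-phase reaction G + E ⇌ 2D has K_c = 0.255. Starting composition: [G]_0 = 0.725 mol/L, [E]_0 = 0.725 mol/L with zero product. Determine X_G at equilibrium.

Let X = conversion of G; extent ξ = 0.725·X mol/L.
Concentrations: [G] = 0.725 − 0.725X; [E] = 0.725 − 0.725X; [D] = 1.45X.
K_c = [D]^2 / ([G] [E]).
Equating to 0.255: the physical root is X = 0.202.

X = 0.202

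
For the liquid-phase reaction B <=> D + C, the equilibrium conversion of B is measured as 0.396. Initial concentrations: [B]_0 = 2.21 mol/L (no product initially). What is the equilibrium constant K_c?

Let X = conversion of B.
Concentrations: [B] = 2.21 − 2.21X; [D] = 2.21X; [C] = 2.21X.
At X = 0.396: [B] = 1.33, [D] = 0.875, [C] = 0.875.
K_c = [D] [C] / ([B]) = 0.574 mol/L.

K_c = 0.574 mol/L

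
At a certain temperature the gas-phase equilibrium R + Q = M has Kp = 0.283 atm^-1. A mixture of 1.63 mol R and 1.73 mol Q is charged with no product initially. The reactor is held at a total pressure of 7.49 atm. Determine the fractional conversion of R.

X = 0.447

Basis: 1.63 mol R initially; let X = conversion of R. Extent ξ = 1.63X.
Species balance: n_R = 1.63 − 1.63X; n_Q = 1.73 − 1.63X; n_M = 1.63X.
n_T = Σnᵢ = 3.36 − 1.63X.
With p_i = (n_i/n_T)P, Kp = p_M / (p_R p_Q).
This yields a degree-2 equation in X; solving on (0,1), X = 0.447.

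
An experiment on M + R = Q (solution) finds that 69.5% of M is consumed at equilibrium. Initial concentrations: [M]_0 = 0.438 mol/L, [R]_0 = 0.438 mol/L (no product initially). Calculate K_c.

K_c = 17.1 L/mol

Let X = conversion of M.
Concentrations: [M] = 0.438 − 0.438X; [R] = 0.438 − 0.438X; [Q] = 0.438X.
At X = 0.695: [M] = 0.134, [R] = 0.134, [Q] = 0.304.
K_c = [Q] / ([M] [R]) = 17.1 L/mol.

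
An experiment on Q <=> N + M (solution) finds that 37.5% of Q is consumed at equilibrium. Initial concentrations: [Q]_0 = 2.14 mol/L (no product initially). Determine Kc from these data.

Kc = 0.481 mol/L

Let X = conversion of Q.
Concentrations: [Q] = 2.14 − 2.14X; [N] = 2.14X; [M] = 2.14X.
At X = 0.375: [Q] = 1.34, [N] = 0.802, [M] = 0.802.
Kc = [N] [M] / ([Q]) = 0.481 mol/L.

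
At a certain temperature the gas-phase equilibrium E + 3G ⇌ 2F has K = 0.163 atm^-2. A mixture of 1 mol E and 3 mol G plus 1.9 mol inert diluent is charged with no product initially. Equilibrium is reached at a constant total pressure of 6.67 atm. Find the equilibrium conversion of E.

Take 1 mol E as basis and let X be its fractional conversion, so ξ = X.
Moles: n_E = 1 − X; n_G = 3 − 3X; n_F = 2X; n_I = 1.9 (inert).
Summing: n_T = 5.9 − 2X.
y_i = n_i/n_T, p_i = y_i·P. K = p_F^2 / (p_E p_G^3).
Setting this equal to 0.163 atm^-2 and taking the physical root (0 < X < 1) gives X = 0.439.

X = 0.439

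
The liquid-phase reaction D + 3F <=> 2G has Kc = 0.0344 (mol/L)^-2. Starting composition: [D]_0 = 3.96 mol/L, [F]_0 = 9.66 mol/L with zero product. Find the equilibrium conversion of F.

Let X = conversion of F; extent ξ = 9.66X/3 mol/L.
Concentrations: [D] = 3.96 − 3.22X; [F] = 9.66 − 9.66X; [G] = 6.44X.
Kc = [G]^2 / ([D] [F]^3).
This equals 0.0344 at X = 0.489 (the root in 0 < X < 1).

X = 0.489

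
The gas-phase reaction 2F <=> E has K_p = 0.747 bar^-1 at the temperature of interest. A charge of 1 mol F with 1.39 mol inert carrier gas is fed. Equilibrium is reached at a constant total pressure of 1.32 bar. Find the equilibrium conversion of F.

X = 0.363

Let X = conversion of F (basis 1 mol F); extent of reaction ξ = 0.5X.
Mole table: n_F = 1 − X; n_E = 0.5X; n_I = 1.39 (inert).
Total moles n_T = 2.39 − 0.5X.
With p_i = (n_i/n_T)P, K_p = p_E / (p_F^2).
Substituting and setting equal to 0.747 bar^-1 gives a polynomial in X; the root in (0,1) is X = 0.363.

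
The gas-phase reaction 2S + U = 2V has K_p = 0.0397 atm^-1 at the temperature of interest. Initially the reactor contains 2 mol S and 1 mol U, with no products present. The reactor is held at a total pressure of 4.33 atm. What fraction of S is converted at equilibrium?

X = 0.183

Take 2 mol S as basis and let X be its fractional conversion, so ξ = X.
At extent ξ: n_S = 2 − 2X; n_U = 1 − X; n_V = 2X.
n_T = Σnᵢ = 3 − X.
Mole fractions y_i = n_i/n_T; K_p = p_V^2 / (p_S^2 p_U) with p_i = y_i·P.
Equating to 0.0397 atm^-1 and solving on 0 < X < 1: X = 0.183.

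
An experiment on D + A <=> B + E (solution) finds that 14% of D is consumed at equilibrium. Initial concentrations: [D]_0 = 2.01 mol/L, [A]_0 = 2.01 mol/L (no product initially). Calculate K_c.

Let X = conversion of D.
Concentrations: [D] = 2.01 − 2.01X; [A] = 2.01 − 2.01X; [B] = 2.01X; [E] = 2.01X.
At X = 0.14: [D] = 1.73, [A] = 1.73, [B] = 0.281, [E] = 0.281.
K_c = [B] [E] / ([D] [A]) = 0.0265.

K_c = 0.0265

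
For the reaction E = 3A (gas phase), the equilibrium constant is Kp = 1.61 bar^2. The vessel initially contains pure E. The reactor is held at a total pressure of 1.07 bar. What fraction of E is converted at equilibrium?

Basis: 1 mol E initially; let X = conversion of E. Extent ξ = X.
At extent ξ: n_E = 1 − X; n_A = 3X.
Total moles n_T = 1 + 2X.
y_i = n_i/n_T, p_i = y_i·P. Kp = p_A^3 / (p_E).
Equating to 1.61 bar^2 and solving on 0 < X < 1: X = 0.470.

X = 0.470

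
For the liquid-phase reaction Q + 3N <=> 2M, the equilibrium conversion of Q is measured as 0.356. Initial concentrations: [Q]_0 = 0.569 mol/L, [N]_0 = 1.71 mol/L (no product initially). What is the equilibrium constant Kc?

Kc = 0.334 (mol/L)^-2

Let X = conversion of Q.
Concentrations: [Q] = 0.569 − 0.569X; [N] = 1.71 − 1.71X; [M] = 1.14X.
At X = 0.356: [Q] = 0.366, [N] = 1.1, [M] = 0.405.
Kc = [M]^2 / ([Q] [N]^3) = 0.334 (mol/L)^-2.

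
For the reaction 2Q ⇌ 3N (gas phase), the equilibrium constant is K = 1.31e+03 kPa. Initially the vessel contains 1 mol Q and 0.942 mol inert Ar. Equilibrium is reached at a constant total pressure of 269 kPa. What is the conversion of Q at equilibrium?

X = 0.687

Basis: 1 mol Q initially; let X = conversion of Q. Extent ξ = 0.5X.
Moles: n_Q = 1 − X; n_N = 1.5X; n_I = 0.942 (inert).
Total moles n_T = 1.94 + 0.5X.
Mole fractions y_i = n_i/n_T; K = p_N^3 / (p_Q^2) with p_i = y_i·P.
This yields a degree-3 equation in X; solving on (0,1), X = 0.687.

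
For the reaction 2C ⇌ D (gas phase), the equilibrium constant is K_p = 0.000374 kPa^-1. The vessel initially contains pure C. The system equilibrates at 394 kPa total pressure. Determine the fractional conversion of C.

Let X = conversion of C (basis 1 mol C); extent of reaction ξ = 0.5X.
Mole table: n_C = 1 − X; n_D = 0.5X.
n_T = Σnᵢ = 1 − 0.5X.
With p_i = (n_i/n_T)P, K_p = p_D / (p_C^2).
Substituting and setting equal to 0.000374 kPa^-1 gives a polynomial in X; the root in (0,1) is X = 0.207.

X = 0.207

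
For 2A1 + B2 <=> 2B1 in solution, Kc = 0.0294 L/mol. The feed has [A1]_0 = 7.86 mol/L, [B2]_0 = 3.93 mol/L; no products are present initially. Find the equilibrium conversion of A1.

X = 0.230

Let X = conversion of A1; extent ξ = 7.86X/2 mol/L.
Concentrations: [A1] = 7.86 − 7.86X; [B2] = 3.93 − 3.93X; [B1] = 7.86X.
Kc = [B1]^2 / ([A1]^2 [B2]).
Solving Kc = 0.0294 for X ∈ (0,1): X = 0.230.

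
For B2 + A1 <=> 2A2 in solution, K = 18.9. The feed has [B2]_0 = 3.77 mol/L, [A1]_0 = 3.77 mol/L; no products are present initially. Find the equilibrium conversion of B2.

Let X = conversion of B2; extent ξ = 3.77·X mol/L.
Concentrations: [B2] = 3.77 − 3.77X; [A1] = 3.77 − 3.77X; [A2] = 7.54X.
K = [A2]^2 / ([B2] [A1]).
This equals 18.9 at X = 0.685 (the root in 0 < X < 1).

X = 0.685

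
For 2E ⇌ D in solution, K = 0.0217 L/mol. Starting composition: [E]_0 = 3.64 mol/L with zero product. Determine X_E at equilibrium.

X = 0.122

Let X = conversion of E; extent ξ = 3.64X/2 mol/L.
Concentrations: [E] = 3.64 − 3.64X; [D] = 1.82X.
K = [D] / ([E]^2).
Solving K = 0.0217 for X ∈ (0,1): X = 0.122.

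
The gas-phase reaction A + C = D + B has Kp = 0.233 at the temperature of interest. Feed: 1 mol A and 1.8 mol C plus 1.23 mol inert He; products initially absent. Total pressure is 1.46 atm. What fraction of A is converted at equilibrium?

X = 0.428

Let X = conversion of A (basis 1 mol A); extent of reaction ξ = X.
At extent ξ: n_A = 1 − X; n_C = 1.8 − X; n_D = X; n_B = X; n_I = 1.23 (inert).
n_T stays at 4.03 (no change in mole number).
y_i = n_i/n_T, p_i = y_i·P. Kp = p_D p_B / (p_A p_C).
Setting this equal to 0.233 and taking the physical root (0 < X < 1) gives X = 0.428.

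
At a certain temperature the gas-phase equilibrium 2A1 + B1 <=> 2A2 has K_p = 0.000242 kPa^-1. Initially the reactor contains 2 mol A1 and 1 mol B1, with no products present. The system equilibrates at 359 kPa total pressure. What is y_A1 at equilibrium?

y_A1 = 0.602

Basis: 2 mol A1 initially; let X = conversion of A1. Extent ξ = X.
Species balance: n_A1 = 2 − 2X; n_B1 = 1 − X; n_A2 = 2X.
Summing: n_T = 3 − X.
y_i = n_i/n_T, p_i = y_i·P. K_p = p_A2^2 / (p_A1^2 p_B1).
Setting this equal to 0.000242 kPa^-1 and taking the physical root (0 < X < 1) gives X = 0.139.
Then n_A1 = 1.72, n_T = 2.86, so y_A1 = 0.602.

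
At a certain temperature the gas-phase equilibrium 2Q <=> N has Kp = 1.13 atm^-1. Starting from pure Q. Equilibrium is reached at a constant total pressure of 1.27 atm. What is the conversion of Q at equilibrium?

X = 0.615

Let X = conversion of Q (basis 1 mol Q); extent of reaction ξ = 0.5X.
At extent ξ: n_Q = 1 − X; n_N = 0.5X.
Total moles n_T = 1 − 0.5X.
With p_i = (n_i/n_T)P, Kp = p_N / (p_Q^2).
Substituting and setting equal to 1.13 atm^-1 gives a polynomial in X; the root in (0,1) is X = 0.615.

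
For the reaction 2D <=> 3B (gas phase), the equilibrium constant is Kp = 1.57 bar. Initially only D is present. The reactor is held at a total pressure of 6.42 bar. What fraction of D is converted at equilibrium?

X = 0.335

Take 1 mol D as basis and let X be its fractional conversion, so ξ = 0.5X.
Mole table: n_D = 1 − X; n_B = 1.5X.
Total moles n_T = 1 + 0.5X.
Mole fractions y_i = n_i/n_T; Kp = p_B^3 / (p_D^2) with p_i = y_i·P.
Equating to 1.57 bar and solving on 0 < X < 1: X = 0.335.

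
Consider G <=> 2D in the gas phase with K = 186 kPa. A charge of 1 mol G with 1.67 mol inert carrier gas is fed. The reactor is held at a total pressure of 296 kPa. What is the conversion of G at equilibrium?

Let X = conversion of G (basis 1 mol G); extent of reaction ξ = X.
Moles: n_G = 1 − X; n_D = 2X; n_I = 1.67 (inert).
Summing: n_T = 2.67 + X.
Mole fractions y_i = n_i/n_T; K = p_D^2 / (p_G) with p_i = y_i·P.
Setting this equal to 186 kPa and taking the physical root (0 < X < 1) gives X = 0.499.

X = 0.499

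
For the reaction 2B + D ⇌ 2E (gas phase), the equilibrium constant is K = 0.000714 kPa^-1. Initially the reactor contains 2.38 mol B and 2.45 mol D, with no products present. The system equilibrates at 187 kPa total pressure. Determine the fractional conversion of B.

Let X = conversion of B (basis 2.38 mol B); extent of reaction ξ = 1.19X.
Species balance: n_B = 2.38 − 2.38X; n_D = 2.45 − 1.19X; n_E = 2.38X.
Summing: n_T = 4.83 − 1.19X.
Mole fractions y_i = n_i/n_T; K = p_E^2 / (p_B^2 p_D) with p_i = y_i·P.
Substituting and setting equal to 0.000714 kPa^-1 gives a polynomial in X; the root in (0,1) is X = 0.202.

X = 0.202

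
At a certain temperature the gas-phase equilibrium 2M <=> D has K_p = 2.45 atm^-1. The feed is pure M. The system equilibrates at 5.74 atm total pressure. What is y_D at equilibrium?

y_D = 0.767

Basis: 1 mol M initially; let X = conversion of M. Extent ξ = 0.5X.
At extent ξ: n_M = 1 − X; n_D = 0.5X.
Summing: n_T = 1 − 0.5X.
With p_i = (n_i/n_T)P, K_p = p_D / (p_M^2).
This yields a degree-2 equation in X; solving on (0,1), X = 0.868.
Then n_D = 0.434, n_T = 0.566, so y_D = 0.767.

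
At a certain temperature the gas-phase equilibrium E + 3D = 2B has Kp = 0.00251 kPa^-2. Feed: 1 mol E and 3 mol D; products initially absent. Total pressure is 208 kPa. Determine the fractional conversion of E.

X = 0.738

Take 1 mol E as basis and let X be its fractional conversion, so ξ = X.
Species balance: n_E = 1 − X; n_D = 3 − 3X; n_B = 2X.
Total moles n_T = 4 − 2X.
Mole fractions y_i = n_i/n_T; Kp = p_B^2 / (p_E p_D^3) with p_i = y_i·P.
Substituting and setting equal to 0.00251 kPa^-2 gives a polynomial in X; the root in (0,1) is X = 0.738.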